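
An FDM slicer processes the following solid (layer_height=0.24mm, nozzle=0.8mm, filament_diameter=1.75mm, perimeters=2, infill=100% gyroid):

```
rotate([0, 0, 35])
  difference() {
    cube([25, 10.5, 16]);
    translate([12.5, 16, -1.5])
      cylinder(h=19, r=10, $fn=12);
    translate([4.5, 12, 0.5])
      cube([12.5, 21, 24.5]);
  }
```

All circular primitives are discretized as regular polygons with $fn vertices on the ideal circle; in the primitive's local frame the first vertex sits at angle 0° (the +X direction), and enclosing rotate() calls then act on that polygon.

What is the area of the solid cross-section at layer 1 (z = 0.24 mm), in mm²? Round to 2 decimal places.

214.21 mm²

At z = 0.24 mm: the 25×10.5 cube contributes its full rectangle (area 262.50 mm²); the r=10 cylinder at (12.5, 16) gives a regular 12-gon of circumradius 10 (constant along its height) (area = (12/2)·10.000²·sin(360°/12) = 300.00 mm²); the cube at (4.5, 12) does not reach this height (z outside [0.5, 25]); Taking the first minus the rest: starting from the 25×10.5 cube (262.50 mm²), the r=10 cylinder at (12.5, 16) partially overlaps it — only the 48.29 mm² overlap (of its 300.00 mm²) is removed, clipping the outline — area = 214.21 mm²; (whole slice rotated 35° about Z — lengths, areas and connectivity unchanged). Overall, the cross-section is a single solid region. Net area = 214.21 mm².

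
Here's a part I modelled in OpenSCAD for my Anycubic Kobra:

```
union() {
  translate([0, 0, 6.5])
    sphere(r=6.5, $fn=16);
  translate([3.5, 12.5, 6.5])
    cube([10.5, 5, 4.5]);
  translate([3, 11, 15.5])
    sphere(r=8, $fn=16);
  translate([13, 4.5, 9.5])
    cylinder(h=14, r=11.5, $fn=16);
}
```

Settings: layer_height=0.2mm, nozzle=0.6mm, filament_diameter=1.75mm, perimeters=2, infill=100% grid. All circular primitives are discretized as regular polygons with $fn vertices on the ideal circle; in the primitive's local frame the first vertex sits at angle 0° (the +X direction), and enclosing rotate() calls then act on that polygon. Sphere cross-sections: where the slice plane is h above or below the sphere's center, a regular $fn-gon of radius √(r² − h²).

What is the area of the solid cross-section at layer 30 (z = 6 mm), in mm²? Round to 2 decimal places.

At z = 6 mm: the sphere: section is a regular 16-gon, circumradius = √(r²−h²) = √(6.5²−0.5²) = 6.481 (area = (16/2)·6.481²·sin(360°/16) = 128.58 mm²); the cube at (3.5, 12.5) is absent (z outside [6.5, 11]); the sphere at (3, 11) is not intersected at this z (|z−center|=9.500 > r=8); the cylinder at (13, 4.5) is not intersected at this z (z outside [9.5, 23.5]); Taking the union: only the r=6.5 sphere is present, so the union is just that shape — area = 128.58 mm². Overall, the cross-section is a single solid region. Net area = 128.58 mm².

128.58 mm²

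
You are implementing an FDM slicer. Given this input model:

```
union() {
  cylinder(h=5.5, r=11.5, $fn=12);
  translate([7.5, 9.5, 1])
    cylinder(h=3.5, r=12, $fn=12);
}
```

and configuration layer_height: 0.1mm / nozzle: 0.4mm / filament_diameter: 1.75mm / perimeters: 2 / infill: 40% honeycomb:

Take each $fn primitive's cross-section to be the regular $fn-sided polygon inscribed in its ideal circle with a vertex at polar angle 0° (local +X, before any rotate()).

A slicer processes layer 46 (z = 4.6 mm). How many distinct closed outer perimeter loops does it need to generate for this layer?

At z = 4.6 mm: the r=11.5 cylinder contributes a regular 12-gon of circumradius 11.5; the cylinder at (7.5, 9.5) does not reach this height (z outside [1, 4.5]); Taking the union: only the r=11.5 cylinder is present, so the union is just that shape — 1 connected region. The result has 1 disconnected region.

1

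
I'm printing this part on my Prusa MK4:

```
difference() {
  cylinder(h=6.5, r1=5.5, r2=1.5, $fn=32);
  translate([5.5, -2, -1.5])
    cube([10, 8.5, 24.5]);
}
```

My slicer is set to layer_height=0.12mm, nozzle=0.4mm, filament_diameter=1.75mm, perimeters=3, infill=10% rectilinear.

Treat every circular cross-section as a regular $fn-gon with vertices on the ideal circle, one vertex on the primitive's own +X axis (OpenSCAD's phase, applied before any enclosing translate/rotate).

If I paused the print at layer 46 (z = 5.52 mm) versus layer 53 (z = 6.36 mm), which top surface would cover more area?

Layer 46 (z = 5.52): the cone contributes a regular 32-gon of circumradius 2.103 (interpolated between r1=5.5 and r2=1.5 at t=0.849) (area = (32/2)·2.103²·sin(360°/32) = 13.81 mm²); the cube at (5.5, -2) is present — its section is the full 10×8.5 rectangle (area 85.00 mm²); Subtracting the remaining from the first: starting from the cone (13.81 mm²), the 10×8.5 cube at (5.5, -2) misses the remaining region (no effect) — area = 13.81 mm². So its area = 13.81 mm². Layer 53 (z = 6.36): the cone contributes a regular 32-gon of circumradius 1.586 (interpolated between r1=5.5 and r2=1.5 at t=0.978) (area = (32/2)·1.586²·sin(360°/32) = 7.85 mm²); the 10×8.5 cube at (5.5, -2) contributes its full rectangle (area 85.00 mm²); After the difference (first − rest): starting from the cone (7.85 mm²), the 10×8.5 cube at (5.5, -2) misses the remaining region (no effect) — area = 7.85 mm². So its area = 7.85 mm². Layer 46 is larger (13.81 vs 7.85 mm²).

layer 46 (z = 5.52 mm)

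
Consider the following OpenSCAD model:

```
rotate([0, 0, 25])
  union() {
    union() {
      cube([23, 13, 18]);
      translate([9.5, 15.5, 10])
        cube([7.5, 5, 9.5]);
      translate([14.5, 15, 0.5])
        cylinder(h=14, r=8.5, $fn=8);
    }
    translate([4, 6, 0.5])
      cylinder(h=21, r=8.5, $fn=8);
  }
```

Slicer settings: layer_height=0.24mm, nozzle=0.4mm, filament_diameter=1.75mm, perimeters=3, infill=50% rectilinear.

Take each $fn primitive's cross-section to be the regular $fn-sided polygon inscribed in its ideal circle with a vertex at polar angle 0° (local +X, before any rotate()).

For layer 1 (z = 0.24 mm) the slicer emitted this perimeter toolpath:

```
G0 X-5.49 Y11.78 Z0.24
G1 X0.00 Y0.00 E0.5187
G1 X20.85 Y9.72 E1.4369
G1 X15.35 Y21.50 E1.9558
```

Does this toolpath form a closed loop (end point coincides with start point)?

no

Start point (G0): (-5.49, 11.78). End point (last G1): the path does not return to the start — open.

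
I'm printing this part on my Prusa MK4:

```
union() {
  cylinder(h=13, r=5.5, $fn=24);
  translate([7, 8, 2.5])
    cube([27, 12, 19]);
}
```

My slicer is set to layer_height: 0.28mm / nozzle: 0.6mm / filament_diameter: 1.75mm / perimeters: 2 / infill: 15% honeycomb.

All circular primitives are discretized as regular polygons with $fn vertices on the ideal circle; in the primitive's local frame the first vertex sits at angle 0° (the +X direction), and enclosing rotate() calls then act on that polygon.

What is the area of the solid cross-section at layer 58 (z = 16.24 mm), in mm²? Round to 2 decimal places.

324.00 mm²

At z = 16.24 mm: the cylinder does not reach this height (z outside [0, 13]); the cube at (7, 8) is present — its section is the full 27×12 rectangle (area 324.00 mm²); Taking the union: only the 27×12 cube at (7, 8) is present, so the union is just that shape — area = 324.00 mm². Overall, the cross-section is a single solid region. Net area = 324.00 mm².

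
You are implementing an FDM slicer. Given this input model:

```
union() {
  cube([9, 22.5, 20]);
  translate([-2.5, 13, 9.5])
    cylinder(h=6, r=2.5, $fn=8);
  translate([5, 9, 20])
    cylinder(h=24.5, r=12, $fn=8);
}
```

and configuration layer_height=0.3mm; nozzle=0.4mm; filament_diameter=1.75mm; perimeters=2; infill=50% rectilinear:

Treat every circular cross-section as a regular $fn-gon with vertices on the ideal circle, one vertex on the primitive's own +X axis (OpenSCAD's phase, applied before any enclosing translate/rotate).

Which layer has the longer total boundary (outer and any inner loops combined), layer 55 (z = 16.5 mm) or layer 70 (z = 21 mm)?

Layer 55 (z = 16.5): the cube (footprint 9×22.5) is included at this height (perimeter 63.00 mm); the cylinder at (-2.5, 13) is not intersected at this z (z outside [9.5, 15.5]); the cylinder at (5, 9) does not reach this height (z outside [20, 44.5]); Taking the union: only the 9×22.5 cube is present, so the union is just that shape — boundary = 63.00 mm. So its perimeter = 63.00 mm. Layer 70 (z = 21): the cube is not intersected at this z (z outside [0, 20]); the cylinder at (-2.5, 13) does not reach this height (z outside [9.5, 15.5]); the cylinder at (5, 9): section is a regular 8-gon, circumradius r=12 (perimeter = 2·8·12.000·sin(180°/8) = 73.48 mm); Merging all regions: only the r=12 cylinder at (5, 9) is present, so the union is just that shape — boundary = 73.48 mm. So its perimeter = 73.48 mm. Layer 70 is larger (73.48 vs 63.00 mm).

layer 70 (z = 21 mm)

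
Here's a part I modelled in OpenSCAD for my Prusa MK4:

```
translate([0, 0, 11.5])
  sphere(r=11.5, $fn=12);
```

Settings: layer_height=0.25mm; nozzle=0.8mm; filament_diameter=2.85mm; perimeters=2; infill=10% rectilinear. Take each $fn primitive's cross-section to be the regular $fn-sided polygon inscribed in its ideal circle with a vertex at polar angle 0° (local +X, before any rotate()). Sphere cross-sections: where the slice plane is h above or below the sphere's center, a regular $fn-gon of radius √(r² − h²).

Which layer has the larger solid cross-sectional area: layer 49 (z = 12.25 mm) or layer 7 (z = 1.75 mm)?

layer 49 (z = 12.25 mm)

Layer 49 (z = 12.25): the r=11.5 sphere contributes a regular 12-gon of circumradius √(11.5²−0.75²) = 11.476 (area = (12/2)·11.476²·sin(360°/12) = 395.06 mm²). So its area = 395.06 mm². Layer 7 (z = 1.75): the r=11.5 sphere slices to a regular 12-gon of circumradius 6.098 (√(r²−h²) with h=9.75 from center) (area = (12/2)·6.098²·sin(360°/12) = 111.56 mm²). So its area = 111.56 mm². Layer 49 is larger (395.06 vs 111.56 mm²).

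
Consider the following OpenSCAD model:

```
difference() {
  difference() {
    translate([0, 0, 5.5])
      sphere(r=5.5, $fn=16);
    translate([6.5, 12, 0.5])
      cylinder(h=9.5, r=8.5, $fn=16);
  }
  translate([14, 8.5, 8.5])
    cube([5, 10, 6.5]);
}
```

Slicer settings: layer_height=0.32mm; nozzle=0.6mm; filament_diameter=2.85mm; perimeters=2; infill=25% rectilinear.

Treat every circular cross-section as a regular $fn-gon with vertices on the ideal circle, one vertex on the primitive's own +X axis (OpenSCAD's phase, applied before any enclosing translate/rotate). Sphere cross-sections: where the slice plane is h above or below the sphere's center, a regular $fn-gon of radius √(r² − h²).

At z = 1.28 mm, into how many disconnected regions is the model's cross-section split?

At z = 1.28 mm: the r=5.5 sphere contributes a regular 16-gon of circumradius √(5.5²−4.22²) = 3.527; the r=8.5 cylinder at (6.5, 12) contributes a regular 16-gon of circumradius 8.5; After the difference (first − rest): starting from the r=5.5 sphere, the r=8.5 cylinder at (6.5, 12) misses the remaining region (no effect) — 1 connected region; the cube at (14, 8.5) does not reach this height (z outside [8.5, 15]); Subtracting the remaining from the first: none of the subtracted shapes is present at this height, so that combined region is unchanged — 1 connected region. The result has 1 disconnected region.

1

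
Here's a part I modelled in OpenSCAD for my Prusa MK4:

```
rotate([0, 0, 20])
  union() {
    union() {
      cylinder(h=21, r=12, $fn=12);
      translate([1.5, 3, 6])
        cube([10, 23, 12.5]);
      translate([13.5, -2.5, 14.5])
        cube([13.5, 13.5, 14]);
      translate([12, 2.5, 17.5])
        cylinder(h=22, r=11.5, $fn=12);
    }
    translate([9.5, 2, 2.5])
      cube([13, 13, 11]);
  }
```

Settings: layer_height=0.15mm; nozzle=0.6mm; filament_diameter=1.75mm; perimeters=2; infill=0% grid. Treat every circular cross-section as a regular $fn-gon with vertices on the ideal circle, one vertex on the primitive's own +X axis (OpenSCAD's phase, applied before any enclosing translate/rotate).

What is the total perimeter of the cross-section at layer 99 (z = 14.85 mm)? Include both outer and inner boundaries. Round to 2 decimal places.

162.27 mm

At z = 14.85 mm: the r=12 cylinder contributes a regular 12-gon of circumradius 12 (perimeter = 2·12·12.000·sin(180°/12) = 74.54 mm); the cube at (1.5, 3) is present — its section is the full 10×23 rectangle (perimeter 66.00 mm); the 13.5×13.5 cube at (13.5, -2.5) contributes its full rectangle (perimeter 54.00 mm); the cylinder at (12, 2.5) does not reach this height (z outside [17.5, 39.5]); Merging all regions: the regions partially overlap (shared area 60.01 mm²), so the edge portions inside another operand are dropped and the merged outline is re-measured after clipping — boundary = 162.27 mm; the cube at (9.5, 2) does not reach this height (z outside [2.5, 13.5]); Merging all regions: only the result so far is present, so the union is just that shape — boundary = 162.27 mm; (rotated 20° about Z; rotation is an isometry so areas/perimeters/island counts are preserved). Overall, the cross-section has 2 separate islands. Total boundary length (outer) = 162.27 mm.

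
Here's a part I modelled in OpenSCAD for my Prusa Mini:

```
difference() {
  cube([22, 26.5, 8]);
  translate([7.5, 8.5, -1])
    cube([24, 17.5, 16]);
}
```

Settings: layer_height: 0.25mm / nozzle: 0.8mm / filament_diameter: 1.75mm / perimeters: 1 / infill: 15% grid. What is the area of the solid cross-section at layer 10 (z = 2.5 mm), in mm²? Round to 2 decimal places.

At z = 2.5 mm: the cube is present — its section is the full 22×26.5 rectangle (area 583.00 mm²); the 24×17.5 cube at (7.5, 8.5) contributes its full rectangle (area 420.00 mm²); Subtracting the remaining from the first: starting from the 22×26.5 cube (583.00 mm²), the 24×17.5 cube at (7.5, 8.5) partially overlaps it — only the 253.75 mm² overlap (of its 420.00 mm²) is removed, clipping the outline — area = 329.25 mm². Overall, the cross-section is a single solid region. Net area = 329.25 mm².

329.25 mm²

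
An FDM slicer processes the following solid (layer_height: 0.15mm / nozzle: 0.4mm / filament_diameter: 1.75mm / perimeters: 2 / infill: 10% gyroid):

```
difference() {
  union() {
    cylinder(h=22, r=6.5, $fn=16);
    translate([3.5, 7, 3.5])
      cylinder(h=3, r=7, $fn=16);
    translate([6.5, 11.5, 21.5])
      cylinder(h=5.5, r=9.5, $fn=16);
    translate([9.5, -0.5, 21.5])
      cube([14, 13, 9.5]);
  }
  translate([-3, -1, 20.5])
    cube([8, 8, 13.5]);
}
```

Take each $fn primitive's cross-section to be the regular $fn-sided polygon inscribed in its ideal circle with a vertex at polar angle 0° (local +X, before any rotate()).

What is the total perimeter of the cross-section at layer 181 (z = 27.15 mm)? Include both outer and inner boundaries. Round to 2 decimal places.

54.00 mm

At z = 27.15 mm: the cylinder does not reach this height (z outside [0, 22]); the cylinder at (3.5, 7) is not intersected at this z (z outside [3.5, 6.5]); the cylinder at (6.5, 11.5) is not intersected at this z (z outside [21.5, 27]); the cube at (9.5, -0.5) is present — its section is the full 14×13 rectangle (perimeter 54.00 mm); Combining (union): only the 14×13 cube at (9.5, -0.5) is present, so the union is just that shape — boundary = 54.00 mm; the cube at (-3, -1) (footprint 8×8) is included at this height (perimeter 32.00 mm); Taking the first minus the rest: starting from the result so far, the 8×8 cube at (-3, -1) misses the remaining region (no effect) — boundary = 54.00 mm. Overall, the cross-section is a single solid region. Total boundary length (outer) = 54.00 mm.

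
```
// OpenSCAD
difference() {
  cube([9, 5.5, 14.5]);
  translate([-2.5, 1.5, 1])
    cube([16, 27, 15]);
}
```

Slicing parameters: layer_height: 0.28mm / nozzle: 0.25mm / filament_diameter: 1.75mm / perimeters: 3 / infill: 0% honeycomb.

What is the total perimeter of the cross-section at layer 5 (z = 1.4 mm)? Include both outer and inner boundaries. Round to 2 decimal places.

21.00 mm

At z = 1.4 mm: the 9×5.5 cube contributes its full rectangle (perimeter 29.00 mm); the cube at (-2.5, 1.5) is present — its section is the full 16×27 rectangle (perimeter 86.00 mm); Taking the first minus the rest: starting from the 9×5.5 cube, the 16×27 cube at (-2.5, 1.5) partially overlaps it — only the 36.00 mm² overlap (of its 432.00 mm²) is removed, clipping the outline — boundary = 21.00 mm. Overall, the cross-section is a single solid region. Total boundary length (outer) = 21.00 mm.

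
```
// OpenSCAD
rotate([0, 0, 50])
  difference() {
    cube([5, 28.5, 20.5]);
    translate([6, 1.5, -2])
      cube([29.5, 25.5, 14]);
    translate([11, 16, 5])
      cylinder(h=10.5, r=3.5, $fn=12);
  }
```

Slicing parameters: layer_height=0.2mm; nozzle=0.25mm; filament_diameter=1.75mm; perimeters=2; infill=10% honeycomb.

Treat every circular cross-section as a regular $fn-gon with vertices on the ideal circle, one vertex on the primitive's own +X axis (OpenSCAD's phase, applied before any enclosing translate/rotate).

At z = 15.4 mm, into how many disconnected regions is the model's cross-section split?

At z = 15.4 mm: the cube (footprint 5×28.5) is included at this height; the cube at (6, 1.5) is absent (z outside [-2, 12]); the r=3.5 cylinder at (11, 16) contributes a regular 12-gon of circumradius 3.5; Taking the first minus the rest: starting from the 5×28.5 cube, the r=3.5 cylinder at (11, 16) misses the remaining region (no effect) — 1 connected region; (rotated 50° about Z; rotation is an isometry so areas/perimeters/island counts are preserved). The result has 1 disconnected region.

1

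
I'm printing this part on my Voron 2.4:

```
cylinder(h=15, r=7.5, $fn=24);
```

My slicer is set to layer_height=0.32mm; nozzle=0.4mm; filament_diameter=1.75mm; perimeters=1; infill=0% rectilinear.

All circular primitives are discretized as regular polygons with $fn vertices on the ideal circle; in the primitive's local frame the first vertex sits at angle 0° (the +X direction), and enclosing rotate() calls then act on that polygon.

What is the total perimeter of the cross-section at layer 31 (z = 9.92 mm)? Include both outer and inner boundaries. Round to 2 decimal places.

46.99 mm

At z = 9.92 mm: the r=7.5 cylinder contributes a regular 24-gon of circumradius 7.5 (perimeter = 2·24·7.500·sin(180°/24) = 46.99 mm). Overall, the cross-section is a single solid region. Total boundary length (outer) = 46.99 mm.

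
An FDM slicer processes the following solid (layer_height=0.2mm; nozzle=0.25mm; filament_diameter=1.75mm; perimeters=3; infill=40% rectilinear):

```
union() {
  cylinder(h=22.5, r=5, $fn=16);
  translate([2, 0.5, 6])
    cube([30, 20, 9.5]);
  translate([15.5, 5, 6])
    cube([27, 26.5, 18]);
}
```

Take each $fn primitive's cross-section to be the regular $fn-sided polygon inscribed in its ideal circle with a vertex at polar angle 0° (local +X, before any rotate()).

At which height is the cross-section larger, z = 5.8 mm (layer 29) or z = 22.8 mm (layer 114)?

Layer 29 (z = 5.8): the r=5 cylinder gives a regular 16-gon of circumradius 5 (constant along its height) (area = (16/2)·5.000²·sin(360°/16) = 76.54 mm²); the cube at (2, 0.5) is not intersected at this z (z outside [6, 15.5]); the cube at (15.5, 5) does not reach this height (z outside [6, 24]); Taking the union: only the r=5 cylinder is present, so the union is just that shape — area = 76.54 mm². So its area = 76.54 mm². Layer 114 (z = 22.8): the cylinder is not intersected at this z (z outside [0, 22.5]); the cube at (2, 0.5) is not intersected at this z (z outside [6, 15.5]); the cube at (15.5, 5) is present — its section is the full 27×26.5 rectangle (area 715.50 mm²); Merging all regions: only the 27×26.5 cube at (15.5, 5) is present, so the union is just that shape — area = 715.50 mm². So its area = 715.50 mm². Layer 114 is larger (715.50 vs 76.54 mm²).

layer 114 (z = 22.8 mm)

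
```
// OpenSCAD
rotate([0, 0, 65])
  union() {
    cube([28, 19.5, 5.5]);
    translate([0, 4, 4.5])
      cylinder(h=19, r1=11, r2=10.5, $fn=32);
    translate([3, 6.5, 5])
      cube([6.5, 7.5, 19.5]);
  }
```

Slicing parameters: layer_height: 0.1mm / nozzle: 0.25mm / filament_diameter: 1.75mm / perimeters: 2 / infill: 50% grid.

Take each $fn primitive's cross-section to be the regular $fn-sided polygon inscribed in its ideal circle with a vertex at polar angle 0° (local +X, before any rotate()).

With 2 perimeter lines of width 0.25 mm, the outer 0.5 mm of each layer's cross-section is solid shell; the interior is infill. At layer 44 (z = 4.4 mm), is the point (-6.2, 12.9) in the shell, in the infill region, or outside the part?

infill

At z = 4.4 mm: the cube is present — its section is the full 28×19.5 rectangle; the cone at (0, 4) does not reach this height (z outside [4.5, 23.5]); the cube at (3, 6.5) does not reach this height (z outside [5, 24.5]); Merging all regions: only the 28×19.5 cube is present, so the union is just that shape — 1 connected region; (rotated 65° about Z; rotation is an isometry so areas/perimeters/island counts are preserved). Overall, the cross-section is a single solid region. Undo the 65° rotation: the query point maps to (9.071, 11.071) in the un-rotated model frame. The nearest boundary edge runs (28.00, 19.50)→(0.00, 19.50); distance from the point to it = 8.43 mm. The point is inside the cross-section and 8.43 mm from the nearest boundary — more than the 0.5 mm shell width (2 × 0.25), so it's in the infill interior.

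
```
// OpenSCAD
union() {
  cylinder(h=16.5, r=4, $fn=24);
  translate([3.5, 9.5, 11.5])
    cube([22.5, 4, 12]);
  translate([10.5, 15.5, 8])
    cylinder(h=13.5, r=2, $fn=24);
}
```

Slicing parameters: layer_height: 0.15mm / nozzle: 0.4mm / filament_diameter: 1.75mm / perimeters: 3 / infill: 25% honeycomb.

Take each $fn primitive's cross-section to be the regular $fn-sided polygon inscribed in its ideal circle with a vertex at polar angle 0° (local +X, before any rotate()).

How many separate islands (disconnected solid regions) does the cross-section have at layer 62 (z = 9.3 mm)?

At z = 9.3 mm: the r=4 cylinder contributes a regular 24-gon of circumradius 4; the cube at (3.5, 9.5) is not intersected at this z (z outside [11.5, 23.5]); the r=2 cylinder at (10.5, 15.5) contributes a regular 24-gon of circumradius 2; Combining (union): the 2 present regions are separate (no shared area or edge), so areas and boundary lengths simply add and each stays a separate island — 2 connected regions. Overall, the cross-section has 2 separate islands. Island count = 2.

2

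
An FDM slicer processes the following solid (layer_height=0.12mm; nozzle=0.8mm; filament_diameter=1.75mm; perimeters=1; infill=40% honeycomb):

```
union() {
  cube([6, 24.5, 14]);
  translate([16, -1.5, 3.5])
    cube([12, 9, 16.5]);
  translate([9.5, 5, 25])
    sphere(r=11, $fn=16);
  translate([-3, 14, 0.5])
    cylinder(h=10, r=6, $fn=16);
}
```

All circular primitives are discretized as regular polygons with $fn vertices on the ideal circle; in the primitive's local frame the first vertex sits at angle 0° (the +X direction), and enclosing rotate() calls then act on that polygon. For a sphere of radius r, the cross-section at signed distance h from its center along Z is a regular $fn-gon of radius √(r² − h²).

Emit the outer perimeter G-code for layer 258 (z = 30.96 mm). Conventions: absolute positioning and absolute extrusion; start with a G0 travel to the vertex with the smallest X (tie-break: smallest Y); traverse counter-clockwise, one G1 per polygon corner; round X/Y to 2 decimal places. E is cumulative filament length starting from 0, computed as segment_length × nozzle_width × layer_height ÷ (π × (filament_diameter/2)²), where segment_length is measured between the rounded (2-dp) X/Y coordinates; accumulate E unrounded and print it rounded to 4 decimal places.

At z = 30.96 mm: the cube is not intersected at this z (z outside [0, 14]); the cube at (16, -1.5) is not intersected at this z (z outside [3.5, 20]); the sphere at (9.5, 5): section is a regular 16-gon, circumradius = √(r²−h²) = √(11²−5.96²) = 9.245; the cylinder at (-3, 14) does not reach this height (z outside [0.5, 10.5]); Merging all regions: only the r=11 sphere at (9.5, 5) is present, so the union is just that shape — 1 connected region. The outline is a single polygon with 16 vertices. Extrusion per mm of travel: 0.8 × 0.12 / (π × 0.875²) = 0.039912. Accumulating E over each segment gives final E = 2.3041.

G0 X0.25 Y5.00 Z30.96
G1 X0.96 Y1.46 E0.1441
G1 X2.96 Y-1.54 E0.2880
G1 X5.96 Y-3.54 E0.4319
G1 X9.50 Y-4.25 E0.5760
G1 X13.04 Y-3.54 E0.7201
G1 X16.04 Y-1.54 E0.8640
G1 X18.04 Y1.46 E1.0079
G1 X18.75 Y5.00 E1.1520
G1 X18.04 Y8.54 E1.2961
G1 X16.04 Y11.54 E1.4400
G1 X13.04 Y13.54 E1.5839
G1 X9.50 Y14.25 E1.7280
G1 X5.96 Y13.54 E1.8722
G1 X2.96 Y11.54 E2.0161
G1 X0.96 Y8.54 E2.1600
G1 X0.25 Y5.00 E2.3041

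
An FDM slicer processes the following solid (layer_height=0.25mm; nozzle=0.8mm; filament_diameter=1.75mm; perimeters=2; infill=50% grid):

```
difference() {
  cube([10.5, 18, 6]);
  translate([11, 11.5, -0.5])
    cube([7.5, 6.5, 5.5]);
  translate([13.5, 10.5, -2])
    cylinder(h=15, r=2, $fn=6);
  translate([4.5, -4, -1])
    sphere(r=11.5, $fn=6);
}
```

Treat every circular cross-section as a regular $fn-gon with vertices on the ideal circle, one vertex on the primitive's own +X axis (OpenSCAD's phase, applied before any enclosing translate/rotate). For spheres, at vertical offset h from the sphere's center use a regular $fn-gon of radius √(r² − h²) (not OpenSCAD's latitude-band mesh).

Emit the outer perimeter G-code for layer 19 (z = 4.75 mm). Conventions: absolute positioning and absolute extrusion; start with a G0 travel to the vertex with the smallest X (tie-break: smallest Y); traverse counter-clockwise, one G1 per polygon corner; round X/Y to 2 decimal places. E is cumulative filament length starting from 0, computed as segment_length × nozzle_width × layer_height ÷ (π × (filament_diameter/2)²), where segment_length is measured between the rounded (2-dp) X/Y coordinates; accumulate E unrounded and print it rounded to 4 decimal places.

G0 X0.00 Y4.63 Z4.75
G1 X9.48 Y4.62 E0.7883
G1 X10.50 Y2.86 E0.9574
G1 X10.50 Y18.00 E2.2163
G1 X0.00 Y18.00 E3.0894
G1 X0.00 Y4.63 E4.2011

At z = 4.75 mm: the cube is present — its section is the full 10.5×18 rectangle; the cube at (11, 11.5) is present — its section is the full 7.5×6.5 rectangle; the r=2 cylinder at (13.5, 10.5) contributes a regular 6-gon of circumradius 2; the r=11.5 sphere at (4.5, -4) slices to a regular 6-gon of circumradius 9.959 (√(r²−h²) with h=5.75 from center); Taking the first minus the rest: starting from the 10.5×18 cube, the 7.5×6.5 cube at (11, 11.5) misses the remaining region (no effect); the r=2 cylinder at (13.5, 10.5) misses the remaining region (no effect); the r=11.5 sphere at (4.5, -4) partially overlaps it — only the 47.66 mm² overlap (of its 257.70 mm²) is removed, clipping the outline — 1 connected region. The outline is a single polygon with 5 vertices. Extrusion per mm of travel: 0.8 × 0.25 / (π × 0.875²) = 0.083150. Accumulating E over each segment gives final E = 4.2011.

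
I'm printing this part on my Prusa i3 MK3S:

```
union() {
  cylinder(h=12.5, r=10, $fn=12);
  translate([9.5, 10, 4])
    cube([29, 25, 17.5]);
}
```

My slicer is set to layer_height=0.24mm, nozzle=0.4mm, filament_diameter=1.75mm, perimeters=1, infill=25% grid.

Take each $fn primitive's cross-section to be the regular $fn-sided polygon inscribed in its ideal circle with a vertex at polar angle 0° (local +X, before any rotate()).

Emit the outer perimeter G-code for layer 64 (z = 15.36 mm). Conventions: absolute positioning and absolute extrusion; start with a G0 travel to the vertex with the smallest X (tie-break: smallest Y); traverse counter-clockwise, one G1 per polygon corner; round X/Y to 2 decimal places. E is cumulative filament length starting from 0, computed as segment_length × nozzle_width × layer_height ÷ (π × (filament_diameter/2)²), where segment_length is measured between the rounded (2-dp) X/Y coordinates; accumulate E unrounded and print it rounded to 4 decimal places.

At z = 15.36 mm: the cylinder is absent (z outside [0, 12.5]); the cube at (9.5, 10) is present — its section is the full 29×25 rectangle; Merging all regions: only the 29×25 cube at (9.5, 10) is present, so the union is just that shape — 1 connected region. The outline is a single polygon with 4 vertices. Extrusion per mm of travel: 0.4 × 0.24 / (π × 0.875²) = 0.039912. Accumulating E over each segment gives final E = 4.3105.

G0 X9.50 Y10.00 Z15.36
G1 X38.50 Y10.00 E1.1575
G1 X38.50 Y35.00 E2.1553
G1 X9.50 Y35.00 E3.3127
G1 X9.50 Y10.00 E4.3105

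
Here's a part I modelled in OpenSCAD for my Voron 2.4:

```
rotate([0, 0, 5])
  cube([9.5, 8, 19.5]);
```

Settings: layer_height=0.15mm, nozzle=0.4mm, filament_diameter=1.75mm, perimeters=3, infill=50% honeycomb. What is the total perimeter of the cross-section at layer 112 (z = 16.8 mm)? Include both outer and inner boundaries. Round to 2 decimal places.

35.00 mm

At z = 16.8 mm: the cube is present — its section is the full 9.5×8 rectangle (perimeter 35.00 mm); (rotated 5° about Z; rotation is an isometry so areas/perimeters/island counts are preserved). Overall, the cross-section is a single solid region. Total boundary length (outer) = 35.00 mm.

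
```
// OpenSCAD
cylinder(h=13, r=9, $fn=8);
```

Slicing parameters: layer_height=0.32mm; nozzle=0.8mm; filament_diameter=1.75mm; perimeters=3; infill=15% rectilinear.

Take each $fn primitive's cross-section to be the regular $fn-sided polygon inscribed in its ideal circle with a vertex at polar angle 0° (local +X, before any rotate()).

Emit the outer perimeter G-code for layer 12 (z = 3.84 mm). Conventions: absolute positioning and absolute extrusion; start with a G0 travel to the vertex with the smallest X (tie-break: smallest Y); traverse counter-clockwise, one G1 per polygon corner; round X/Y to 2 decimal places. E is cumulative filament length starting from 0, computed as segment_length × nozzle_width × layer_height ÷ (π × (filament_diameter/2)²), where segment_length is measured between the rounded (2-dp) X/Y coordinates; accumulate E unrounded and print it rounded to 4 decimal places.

G0 X-9.00 Y0.00 Z3.84
G1 X-6.36 Y-6.36 E0.7329
G1 X0.00 Y-9.00 E1.4658
G1 X6.36 Y-6.36 E2.1987
G1 X9.00 Y0.00 E2.9316
G1 X6.36 Y6.36 E3.6646
G1 X0.00 Y9.00 E4.3975
G1 X-6.36 Y6.36 E5.1304
G1 X-9.00 Y0.00 E5.8633

At z = 3.84 mm: the cylinder: section is a regular 8-gon, circumradius r=9. The outline is a single polygon with 8 vertices. Extrusion per mm of travel: 0.8 × 0.32 / (π × 0.875²) = 0.106432. Accumulating E over each segment gives final E = 5.8633.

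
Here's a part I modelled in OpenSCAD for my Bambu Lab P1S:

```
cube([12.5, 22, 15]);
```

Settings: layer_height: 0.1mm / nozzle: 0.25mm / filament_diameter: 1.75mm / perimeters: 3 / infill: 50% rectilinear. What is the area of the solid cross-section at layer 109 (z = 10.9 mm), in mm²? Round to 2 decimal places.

At z = 10.9 mm: the cube (footprint 12.5×22) is included at this height (area 275.00 mm²). Overall, the cross-section is a single solid region. Net area = 275.00 mm².

275.00 mm²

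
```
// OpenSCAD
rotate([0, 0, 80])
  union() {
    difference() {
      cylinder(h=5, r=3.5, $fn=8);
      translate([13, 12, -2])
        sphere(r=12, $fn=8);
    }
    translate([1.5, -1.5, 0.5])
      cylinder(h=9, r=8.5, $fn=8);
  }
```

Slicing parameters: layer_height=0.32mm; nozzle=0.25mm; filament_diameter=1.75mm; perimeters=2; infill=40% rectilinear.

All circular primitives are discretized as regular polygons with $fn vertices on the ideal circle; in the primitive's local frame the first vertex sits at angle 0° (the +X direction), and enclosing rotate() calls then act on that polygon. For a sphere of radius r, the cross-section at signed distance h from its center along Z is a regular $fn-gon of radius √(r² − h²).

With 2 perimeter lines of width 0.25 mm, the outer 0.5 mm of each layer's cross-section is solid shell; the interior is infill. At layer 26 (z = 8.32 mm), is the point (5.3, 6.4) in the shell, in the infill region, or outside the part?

At z = 8.32 mm: the cylinder is absent (z outside [0, 5]); the r=12 sphere at (13, 12) contributes a regular 8-gon of circumradius √(12²−10.32²) = 6.124; After the difference (first − rest): the first operand is absent here, so nothing remains; the r=8.5 cylinder at (1.5, -1.5) contributes a regular 8-gon of circumradius 8.5; Merging all regions: only the r=8.5 cylinder at (1.5, -1.5) is present, so the union is just that shape — 1 connected region; (rotated 80° about Z; rotation is an isometry so areas/perimeters/island counts are preserved). Overall, the cross-section is a single solid region. Undo the 80° rotation: the query point maps to (7.223, -4.108) in the un-rotated model frame. The nearest boundary edge runs (7.51, -7.51)→(10.00, -1.50); distance from the point to it = 1.57 mm. The point is inside the cross-section and 1.57 mm from the nearest boundary — more than the 0.5 mm shell width (2 × 0.25), so it's in the infill interior.

infill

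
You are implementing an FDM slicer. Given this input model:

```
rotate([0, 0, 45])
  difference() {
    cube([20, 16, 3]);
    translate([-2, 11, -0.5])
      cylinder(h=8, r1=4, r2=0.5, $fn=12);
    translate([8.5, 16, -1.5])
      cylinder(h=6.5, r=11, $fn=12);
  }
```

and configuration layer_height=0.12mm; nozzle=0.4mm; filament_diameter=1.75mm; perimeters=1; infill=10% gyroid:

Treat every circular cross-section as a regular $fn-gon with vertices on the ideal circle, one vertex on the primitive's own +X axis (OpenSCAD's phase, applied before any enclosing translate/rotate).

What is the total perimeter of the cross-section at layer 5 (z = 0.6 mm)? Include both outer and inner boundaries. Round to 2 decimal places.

71.71 mm

At z = 0.6 mm: the cube is present — its section is the full 20×16 rectangle (perimeter 72.00 mm); the cone at (-2, 11) contributes a regular 12-gon of circumradius 3.519 (interpolated between r1=4 and r2=0.5 at t=0.138) (perimeter = 2·12·3.519·sin(180°/12) = 21.86 mm); the r=11 cylinder at (8.5, 16) contributes a regular 12-gon of circumradius 11 (perimeter = 2·12·11.000·sin(180°/12) = 68.33 mm); After the difference (first − rest): starting from the 20×16 cube, the cone at (-2, 11) partially overlaps it — only the 5.61 mm² overlap (of its 37.14 mm²) is removed, clipping the outline; the r=11 cylinder at (8.5, 16) partially overlaps it — only the 166.07 mm² overlap (of its 363.00 mm²) is removed, clipping the outline — boundary = 71.71 mm; (whole slice rotated 45° about Z — lengths, areas and connectivity unchanged). Overall, the cross-section is a single solid region. Total boundary length (outer) = 71.71 mm.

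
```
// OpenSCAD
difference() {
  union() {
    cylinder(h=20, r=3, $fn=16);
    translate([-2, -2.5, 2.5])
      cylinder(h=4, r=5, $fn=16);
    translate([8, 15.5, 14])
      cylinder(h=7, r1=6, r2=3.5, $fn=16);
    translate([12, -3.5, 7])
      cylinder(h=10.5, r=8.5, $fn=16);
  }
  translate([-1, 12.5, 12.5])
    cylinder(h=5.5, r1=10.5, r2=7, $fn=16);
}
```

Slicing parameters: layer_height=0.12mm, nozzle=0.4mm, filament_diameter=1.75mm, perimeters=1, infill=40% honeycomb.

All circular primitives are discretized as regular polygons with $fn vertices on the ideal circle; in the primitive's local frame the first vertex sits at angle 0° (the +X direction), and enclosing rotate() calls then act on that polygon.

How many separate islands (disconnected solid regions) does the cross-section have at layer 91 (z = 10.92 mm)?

2

At z = 10.92 mm: the cylinder: section is a regular 16-gon, circumradius r=3; the cylinder at (-2, -2.5) is absent (z outside [2.5, 6.5]); the cone at (8, 15.5) does not reach this height (z outside [14, 21]); the cylinder at (12, -3.5): section is a regular 16-gon, circumradius r=8.5; Merging all regions: the 2 present regions are separate (no shared area or edge), so areas and boundary lengths simply add and each stays a separate island — 2 connected regions; the cone at (-1, 12.5) is not intersected at this z (z outside [12.5, 18]); Subtracting the remaining from the first: none of the subtracted shapes is present at this height, so that combined region is unchanged — 2 connected regions. Overall, the cross-section has 2 separate islands. Island count = 2.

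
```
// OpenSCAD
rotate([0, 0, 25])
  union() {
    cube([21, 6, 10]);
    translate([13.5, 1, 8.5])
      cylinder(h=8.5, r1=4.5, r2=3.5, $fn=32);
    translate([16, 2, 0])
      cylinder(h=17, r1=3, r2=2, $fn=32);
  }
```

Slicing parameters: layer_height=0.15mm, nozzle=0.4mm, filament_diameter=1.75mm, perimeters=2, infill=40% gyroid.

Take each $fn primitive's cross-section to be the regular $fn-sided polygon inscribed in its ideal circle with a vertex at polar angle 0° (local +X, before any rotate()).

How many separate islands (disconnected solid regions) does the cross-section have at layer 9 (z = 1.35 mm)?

1

At z = 1.35 mm: the 21×6 cube contributes its full rectangle; the cone at (13.5, 1) is not intersected at this z (z outside [8.5, 17]); the cone at (16, 2) contributes a regular 32-gon of circumradius 2.921 (interpolated between r1=3 and r2=2 at t=0.079); Taking the union: the regions partially overlap (shared area 23.96 mm²), so overlapping operands fuse into one piece — 1 connected region; (rotated 25° about Z; rotation is an isometry so areas/perimeters/island counts are preserved). Overall, the cross-section is a single solid region. Island count = 1.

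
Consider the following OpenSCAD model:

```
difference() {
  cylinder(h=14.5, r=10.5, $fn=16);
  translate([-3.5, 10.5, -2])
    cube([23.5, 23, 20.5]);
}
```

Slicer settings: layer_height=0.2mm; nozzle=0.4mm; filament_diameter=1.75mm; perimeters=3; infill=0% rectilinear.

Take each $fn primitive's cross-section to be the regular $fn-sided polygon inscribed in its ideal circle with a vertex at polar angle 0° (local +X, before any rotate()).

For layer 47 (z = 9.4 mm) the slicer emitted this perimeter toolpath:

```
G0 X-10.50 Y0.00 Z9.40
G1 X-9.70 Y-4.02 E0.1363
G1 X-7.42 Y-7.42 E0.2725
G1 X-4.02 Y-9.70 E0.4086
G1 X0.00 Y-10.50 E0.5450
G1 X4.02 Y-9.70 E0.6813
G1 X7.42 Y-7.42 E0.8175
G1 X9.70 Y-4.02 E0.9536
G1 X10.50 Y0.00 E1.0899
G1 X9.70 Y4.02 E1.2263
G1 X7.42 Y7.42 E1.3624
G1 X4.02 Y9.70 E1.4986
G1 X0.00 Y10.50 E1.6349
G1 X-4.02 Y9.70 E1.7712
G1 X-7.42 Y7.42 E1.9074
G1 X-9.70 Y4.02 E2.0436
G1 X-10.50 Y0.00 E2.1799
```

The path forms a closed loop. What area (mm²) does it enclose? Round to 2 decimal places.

Apply the shoelace formula to the sequence of (X, Y) vertices; enclosed area = 337.42 mm².

337.42 mm²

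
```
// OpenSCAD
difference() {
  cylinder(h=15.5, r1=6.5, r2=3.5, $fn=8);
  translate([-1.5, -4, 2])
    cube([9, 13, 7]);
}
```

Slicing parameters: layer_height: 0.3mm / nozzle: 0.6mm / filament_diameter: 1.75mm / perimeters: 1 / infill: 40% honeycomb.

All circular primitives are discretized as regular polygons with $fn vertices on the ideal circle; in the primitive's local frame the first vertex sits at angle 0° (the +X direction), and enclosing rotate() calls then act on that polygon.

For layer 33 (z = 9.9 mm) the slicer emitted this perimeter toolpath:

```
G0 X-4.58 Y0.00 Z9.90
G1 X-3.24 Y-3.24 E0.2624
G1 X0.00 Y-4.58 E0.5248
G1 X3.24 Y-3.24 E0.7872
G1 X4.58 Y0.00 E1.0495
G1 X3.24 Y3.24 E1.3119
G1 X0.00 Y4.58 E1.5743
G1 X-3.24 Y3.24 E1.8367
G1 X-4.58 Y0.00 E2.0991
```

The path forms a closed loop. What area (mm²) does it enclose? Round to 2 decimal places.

59.36 mm²

Apply the shoelace formula to the sequence of (X, Y) vertices; enclosed area = 59.36 mm².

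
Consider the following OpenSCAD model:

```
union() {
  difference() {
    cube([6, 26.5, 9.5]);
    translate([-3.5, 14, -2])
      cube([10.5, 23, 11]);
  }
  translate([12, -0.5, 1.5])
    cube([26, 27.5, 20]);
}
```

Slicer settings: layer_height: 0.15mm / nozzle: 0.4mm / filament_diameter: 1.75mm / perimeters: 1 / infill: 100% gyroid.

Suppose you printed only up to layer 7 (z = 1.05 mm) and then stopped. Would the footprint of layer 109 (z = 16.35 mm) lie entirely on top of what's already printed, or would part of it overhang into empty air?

Compare the two slices. At z = 1.05: the cube is present — its section is the full 6×26.5 rectangle (area 159.00 mm²); the cube at (-3.5, 14) is present — its section is the full 10.5×23 rectangle (area 241.50 mm²); Taking the first minus the rest: starting from the 6×26.5 cube (159.00 mm²), the 10.5×23 cube at (-3.5, 14) partially overlaps it — only the 75.00 mm² overlap (of its 241.50 mm²) is removed, clipping the outline — area = 84.00 mm²; the cube at (12, -0.5) is absent (z outside [1.5, 21.5]); Merging all regions: only the result so far is present, so the union is just that shape — area = 84.00 mm². At z = 16.35: the cube is absent (z outside [0, 9.5]); the cube at (-3.5, 14) is not intersected at this z (z outside [-2, 9]); After the difference (first − rest): the first operand is absent here, so nothing remains; the cube at (12, -0.5) is present — its section is the full 26×27.5 rectangle (area 715.00 mm²); Taking the union: only the 26×27.5 cube at (12, -0.5) is present, so the union is just that shape — area = 715.00 mm². Checking containment: at z = 16.35 the cross-section extends beyond the z = 1.05 cross-section by about 715.00 mm².

part overhangs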